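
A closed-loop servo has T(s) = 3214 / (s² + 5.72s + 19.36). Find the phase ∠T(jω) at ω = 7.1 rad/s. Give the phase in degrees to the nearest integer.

∠[(j7.1)² + 5.72(j7.1) + 19.36] = ∠[-31.05 + j40.612] = 127.40°
∠T(j7.1) = −127.40° = -127.40°

-127°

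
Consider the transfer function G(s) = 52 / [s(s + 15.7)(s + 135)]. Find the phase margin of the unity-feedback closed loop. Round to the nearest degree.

Gain crossover: |G(jω)| = 1 at ω ≈ 0.0245 rad/s.
∠G(j0.0245) = −90° − arctan(0.0245/15.7) − arctan(0.0245/135) ≈ -90.10°
PM = 180° + (-90.10°) = 89.90°

90°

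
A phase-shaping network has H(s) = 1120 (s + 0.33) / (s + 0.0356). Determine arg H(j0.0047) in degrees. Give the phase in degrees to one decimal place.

∠(j0.0047 + 0.33) = arctan(0.0047/0.33) = 0.82°
∠(j0.0047 + 0.0356) = arctan(0.0047/0.0356) = 7.52°
∠H(j0.0047) = 0.82° − 7.52° = -6.70°

-6.7 deg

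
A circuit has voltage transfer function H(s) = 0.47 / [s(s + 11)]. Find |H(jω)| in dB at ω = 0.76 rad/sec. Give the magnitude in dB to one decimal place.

|j0.76 + 11| = √(0.76² + 11²) = 11.03
|j0.76| = 0.76
|H(j0.76)| = 0.47 / (11.03 × 0.76) = 0.056086
20 log₁₀(0.056086) = -25.02 dB

-25.0 dB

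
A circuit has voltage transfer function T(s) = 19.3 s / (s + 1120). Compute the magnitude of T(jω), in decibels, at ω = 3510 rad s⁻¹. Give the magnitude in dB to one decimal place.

25.3 dB

|j3510| = 3510
|j3510 + 1120| = √(3510² + 1120²) = 3684
|T(j3510)| = 19.3 × 3510 / 3684 = 18.387
20 log₁₀(18.387) = 25.29 dB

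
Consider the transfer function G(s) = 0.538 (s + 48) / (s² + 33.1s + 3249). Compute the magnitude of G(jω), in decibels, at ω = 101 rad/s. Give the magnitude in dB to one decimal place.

|j101 + 48| = √(101² + 48²) = 111.8
|(j101)² + 33.1(j101) + 3249| = |-6952 + j3343.1| = 7714
|G(j101)| = 0.538 × 111.8 / 7714 = 0.007799
20 log₁₀(0.007799) = -42.16 dB

-42.2 dB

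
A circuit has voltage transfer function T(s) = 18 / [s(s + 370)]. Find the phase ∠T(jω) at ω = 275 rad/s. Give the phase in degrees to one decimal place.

-126.6°

∠(j275 + 370) = arctan(275/370) = 36.62°
∠(j275) = 90.00°
∠T(j275) = − (36.62° + 90.00°) = -126.62°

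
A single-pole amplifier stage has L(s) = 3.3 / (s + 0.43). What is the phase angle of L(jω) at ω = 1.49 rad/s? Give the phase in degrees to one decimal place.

∠(j1.49 + 0.43) = arctan(1.49/0.43) = 73.90°
∠L(j1.49) = −73.90° = -73.90°

-73.9°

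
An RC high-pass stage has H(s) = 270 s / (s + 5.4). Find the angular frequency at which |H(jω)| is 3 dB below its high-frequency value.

For a single-pole high-pass, the −3 dB point is at the pole: ω = 5.4 rad s⁻¹.

5.4 rad s⁻¹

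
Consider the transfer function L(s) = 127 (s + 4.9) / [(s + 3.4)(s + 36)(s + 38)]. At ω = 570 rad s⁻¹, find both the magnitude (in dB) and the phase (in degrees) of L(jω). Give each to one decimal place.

|j570 + 4.9| = √(570² + 4.9²) = 570
|j570 + 3.4| = √(570² + 3.4²) = 570
|j570 + 36| = √(570² + 36²) = 571.1
|j570 + 38| = √(570² + 38²) = 571.3
|L(j570)| = 127 × 570 / (570 × 571.1 × 571.3) = 0.00038926
20 log₁₀(0.00038926) = -68.20 dB
∠(j570 + 4.9) = arctan(570/4.9) = 89.51°
∠(j570 + 3.4) = arctan(570/3.4) = 89.66°
∠(j570 + 36) = arctan(570/36) = 86.39°
∠(j570 + 38) = arctan(570/38) = 86.19°
∠L(j570) = 89.51° − (89.66° + 86.39° + 86.19°) = -172.72°

|L| = -68.2 dB, ∠L = -172.7°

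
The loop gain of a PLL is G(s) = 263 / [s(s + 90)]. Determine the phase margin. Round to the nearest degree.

Gain crossover: |G(jω)| = 1 at ω ≈ 2.92 rad/s.
∠G(j2.92) = −90° − arctan(2.92/90) ≈ -91.86°
PM = 180° + (-91.86°) = 88.14°

88°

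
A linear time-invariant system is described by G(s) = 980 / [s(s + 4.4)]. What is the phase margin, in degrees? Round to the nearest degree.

8°

Gain crossover: |G(jω)| = 1 at ω ≈ 31.2 rad/s.
∠G(j31.2) = −90° − arctan(31.2/4.4) ≈ -171.96°
PM = 180° + (-171.96°) = 8.04°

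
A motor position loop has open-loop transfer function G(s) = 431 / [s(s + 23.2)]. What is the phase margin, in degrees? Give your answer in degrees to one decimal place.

Gain crossover: |G(jω)| = 1 at ω ≈ 15.5 rad/sec.
∠G(j15.5) = −90° − arctan(15.5/23.2) ≈ -123.68°
PM = 180° + (-123.68°) = 56.32°

56.3°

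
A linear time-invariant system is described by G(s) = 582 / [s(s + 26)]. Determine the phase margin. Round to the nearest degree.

Gain crossover: |G(jω)| = 1 at ω ≈ 18.3 rad/s.
∠G(j18.3) = −90° − arctan(18.3/26) ≈ -125.15°
PM = 180° + (-125.15°) = 54.85°

55 deg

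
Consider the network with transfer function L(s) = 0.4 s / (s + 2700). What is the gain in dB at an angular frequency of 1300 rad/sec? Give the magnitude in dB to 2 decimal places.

-15.21 dB

|j1300| = 1300
|j1300 + 2700| = √(1300² + 2700²) = 2997
|L(j1300)| = 0.4 × 1300 / 2997 = 0.17353
20 log₁₀(0.17353) = -15.213 dB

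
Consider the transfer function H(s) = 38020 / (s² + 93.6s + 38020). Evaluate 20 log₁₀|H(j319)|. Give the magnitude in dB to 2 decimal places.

-5.35 dB

|(j319)² + 93.6(j319) + 38020| = |-63741 + j29858| = 7.039e+04
|H(j319)| = 38020 / 7.039e+04 = 0.54015
20 log₁₀(0.54015) = -5.350 dB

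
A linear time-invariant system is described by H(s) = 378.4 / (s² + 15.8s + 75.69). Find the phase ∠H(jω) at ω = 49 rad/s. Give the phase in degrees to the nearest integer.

-162°

∠[(j49)² + 15.8(j49) + 75.69] = ∠[-2325.3 + j774.2] = 161.59°
∠H(j49) = −161.59° = -161.59°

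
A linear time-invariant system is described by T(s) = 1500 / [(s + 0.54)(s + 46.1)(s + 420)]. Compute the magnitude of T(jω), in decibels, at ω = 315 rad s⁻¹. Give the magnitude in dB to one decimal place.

-90.9 dB

|j315 + 0.54| = √(315² + 0.54²) = 315
|j315 + 46.1| = √(315² + 46.1²) = 318.4
|j315 + 420| = √(315² + 420²) = 525
|T(j315)| = 1500 / (315 × 318.4 × 525) = 2.8491e-05
20 log₁₀(2.8491e-05) = -90.91 dB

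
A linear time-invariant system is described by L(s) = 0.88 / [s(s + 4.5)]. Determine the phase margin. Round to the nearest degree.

Gain crossover: |L(jω)| = 1 at ω ≈ 0.195 rad/sec.
∠L(j0.195) = −90° − arctan(0.195/4.5) ≈ -92.49°
PM = 180° + (-92.49°) = 87.51°

88°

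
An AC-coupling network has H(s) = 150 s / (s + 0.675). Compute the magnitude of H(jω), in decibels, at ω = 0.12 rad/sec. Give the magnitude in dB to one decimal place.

|j0.12| = 0.12
|j0.12 + 0.675| = √(0.12² + 0.675²) = 0.6856
|H(j0.12)| = 150 × 0.12 / 0.6856 = 26.255
20 log₁₀(26.255) = 28.38 dB

28.4 dB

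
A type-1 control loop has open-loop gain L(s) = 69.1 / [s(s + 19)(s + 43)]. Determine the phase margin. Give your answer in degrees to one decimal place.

89.6°

Gain crossover: |L(jω)| = 1 at ω ≈ 0.0846 rad/s.
∠L(j0.0846) = −90° − arctan(0.0846/19) − arctan(0.0846/43) ≈ -90.37°
PM = 180° + (-90.37°) = 89.63°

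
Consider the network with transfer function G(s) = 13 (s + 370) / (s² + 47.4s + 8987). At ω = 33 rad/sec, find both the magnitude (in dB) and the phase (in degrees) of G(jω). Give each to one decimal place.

|G| = -4.4 dB, ∠G = -6.1°

|j33 + 370| = √(33² + 370²) = 371.5
|(j33)² + 47.4(j33) + 8987| = |7898 + j1564.2| = 8051
|G(j33)| = 13 × 371.5 / 8051 = 0.59978
20 log₁₀(0.59978) = -4.44 dB
∠(j33 + 370) = arctan(33/370) = 5.10°
∠[(j33)² + 47.4(j33) + 8987] = ∠[7898 + j1564.2] = 11.20°
∠G(j33) = 5.10° − 11.20° = -6.11°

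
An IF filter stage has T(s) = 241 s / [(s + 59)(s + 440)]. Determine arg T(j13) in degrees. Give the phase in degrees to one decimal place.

75.9°

∠(j13) = 90.00°
∠(j13 + 59) = arctan(13/59) = 12.43°
∠(j13 + 440) = arctan(13/440) = 1.69°
∠T(j13) = 90.00° − (12.43° + 1.69°) = 75.88°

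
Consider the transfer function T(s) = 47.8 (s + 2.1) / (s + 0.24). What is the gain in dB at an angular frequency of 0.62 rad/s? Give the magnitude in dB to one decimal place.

|j0.62 + 2.1| = √(0.62² + 2.1²) = 2.19
|j0.62 + 0.24| = √(0.62² + 0.24²) = 0.6648
|T(j0.62)| = 47.8 × 2.19 / 0.6648 = 157.43
20 log₁₀(157.43) = 43.94 dB

43.9 dB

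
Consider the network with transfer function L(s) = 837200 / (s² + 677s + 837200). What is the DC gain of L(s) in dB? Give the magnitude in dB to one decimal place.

L(0) = 837200 / 837200 = 1
20 log₁₀(1) = 0.00 dB

0.0 dB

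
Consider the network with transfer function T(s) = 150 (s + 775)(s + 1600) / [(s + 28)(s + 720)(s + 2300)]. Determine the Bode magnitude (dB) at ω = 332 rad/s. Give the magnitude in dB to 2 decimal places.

|j332 + 775| = √(332² + 775²) = 843.1
|j332 + 1600| = √(332² + 1600²) = 1634
|j332 + 28| = √(332² + 28²) = 333.2
|j332 + 720| = √(332² + 720²) = 792.9
|j332 + 2300| = √(332² + 2300²) = 2324
|T(j332)| = 150 × 843.1 × 1634 / (333.2 × 792.9 × 2324) = 0.33665
20 log₁₀(0.33665) = -9.456 dB

-9.46 dB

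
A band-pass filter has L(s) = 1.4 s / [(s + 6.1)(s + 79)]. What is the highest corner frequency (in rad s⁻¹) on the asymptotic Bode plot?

79 rad s⁻¹

Break frequencies occur at each pole and zero magnitude: 6.1 rad s⁻¹, 79 rad s⁻¹.
The highest is 79 rad s⁻¹.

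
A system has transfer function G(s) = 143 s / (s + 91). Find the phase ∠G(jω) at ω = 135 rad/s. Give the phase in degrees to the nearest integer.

34°

∠(j135) = 90.00°
∠(j135 + 91) = arctan(135/91) = 56.02°
∠G(j135) = 90.00° − 56.02° = 33.98°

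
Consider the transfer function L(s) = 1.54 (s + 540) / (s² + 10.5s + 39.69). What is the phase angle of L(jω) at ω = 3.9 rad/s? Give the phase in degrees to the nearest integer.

∠(j3.9 + 540) = arctan(3.9/540) = 0.41°
∠[(j3.9)² + 10.5(j3.9) + 39.69] = ∠[24.48 + j40.95] = 59.13°
∠L(j3.9) = 0.41° − 59.13° = -58.72°

-59°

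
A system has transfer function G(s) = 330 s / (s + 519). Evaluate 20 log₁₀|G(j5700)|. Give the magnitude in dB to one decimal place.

|j5700| = 5700
|j5700 + 519| = √(5700² + 519²) = 5724
|G(j5700)| = 330 × 5700 / 5724 = 328.64
20 log₁₀(328.64) = 50.33 dB

50.3 dB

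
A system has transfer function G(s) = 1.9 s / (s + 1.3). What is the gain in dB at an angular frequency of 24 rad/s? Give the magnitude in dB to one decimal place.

5.6 dB

|j24| = 24
|j24 + 1.3| = √(24² + 1.3²) = 24.04
|G(j24)| = 1.9 × 24 / 24.04 = 1.8972
20 log₁₀(1.8972) = 5.56 dB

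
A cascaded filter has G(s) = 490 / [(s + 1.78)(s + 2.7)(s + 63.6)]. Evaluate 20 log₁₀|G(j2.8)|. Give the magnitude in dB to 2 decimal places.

-4.49 dB

|j2.8 + 1.78| = √(2.8² + 1.78²) = 3.318
|j2.8 + 2.7| = √(2.8² + 2.7²) = 3.89
|j2.8 + 63.6| = √(2.8² + 63.6²) = 63.66
|G(j2.8)| = 490 / (3.318 × 3.89 × 63.66) = 0.5964
20 log₁₀(0.5964) = -4.489 dB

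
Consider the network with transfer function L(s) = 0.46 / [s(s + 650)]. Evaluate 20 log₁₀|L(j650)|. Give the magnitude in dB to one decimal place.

|j650 + 650| = √(650² + 650²) = 919.2
|j650| = 650
|L(j650)| = 0.46 / (919.2 × 650) = 7.6987e-07
20 log₁₀(7.6987e-07) = -122.27 dB

-122.3 dB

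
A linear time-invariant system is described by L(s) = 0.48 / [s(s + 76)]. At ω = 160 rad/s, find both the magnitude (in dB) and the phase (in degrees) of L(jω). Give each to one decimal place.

|j160 + 76| = √(160² + 76²) = 177.1
|j160| = 160
|L(j160)| = 0.48 / (177.1 × 160) = 1.6936e-05
20 log₁₀(1.6936e-05) = -95.42 dB
∠(j160 + 76) = arctan(160/76) = 64.59°
∠(j160) = 90.00°
∠L(j160) = − (64.59° + 90.00°) = -154.59°

|L| = -95.4 dB, ∠L = -154.6 deg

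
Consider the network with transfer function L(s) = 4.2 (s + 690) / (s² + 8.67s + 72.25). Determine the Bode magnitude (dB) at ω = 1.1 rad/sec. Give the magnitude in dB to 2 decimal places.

32.13 dB

|j1.1 + 690| = √(1.1² + 690²) = 690
|(j1.1)² + 8.67(j1.1) + 72.25| = |71.04 + j9.537| = 71.68
|L(j1.1)| = 4.2 × 690 / 71.68 = 40.431
20 log₁₀(40.431) = 32.134 dB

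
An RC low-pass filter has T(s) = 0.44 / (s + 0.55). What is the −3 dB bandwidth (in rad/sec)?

0.55 rad/sec

For a single-pole low-pass, the −3 dB point is at the pole: ω = 0.55 rad/sec.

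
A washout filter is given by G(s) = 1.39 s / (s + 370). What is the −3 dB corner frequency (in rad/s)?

For a single-pole high-pass, the −3 dB point is at the pole: ω = 370 rad/s.

370 rad/s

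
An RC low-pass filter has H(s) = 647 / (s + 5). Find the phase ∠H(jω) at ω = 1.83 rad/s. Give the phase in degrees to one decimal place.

∠(j1.83 + 5) = arctan(1.83/5) = 20.10°
∠H(j1.83) = −20.10° = -20.10°

-20.1°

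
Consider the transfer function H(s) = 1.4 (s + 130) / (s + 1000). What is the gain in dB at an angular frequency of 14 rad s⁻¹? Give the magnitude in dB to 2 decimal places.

|j14 + 130| = √(14² + 130²) = 130.8
|j14 + 1000| = √(14² + 1000²) = 1000
|H(j14)| = 1.4 × 130.8 / 1000 = 0.18303
20 log₁₀(0.18303) = -14.749 dB

-14.75 dB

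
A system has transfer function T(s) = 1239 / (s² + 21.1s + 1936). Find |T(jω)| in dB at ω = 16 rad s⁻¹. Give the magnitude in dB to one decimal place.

-2.8 dB

|(j16)² + 21.1(j16) + 1936| = |1680 + j337.6| = 1714
|T(j16)| = 1239 / 1714 = 0.72305
20 log₁₀(0.72305) = -2.82 dB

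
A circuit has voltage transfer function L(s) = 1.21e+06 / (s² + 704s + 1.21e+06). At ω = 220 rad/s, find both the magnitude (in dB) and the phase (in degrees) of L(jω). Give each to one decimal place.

|(j220)² + 704(j220) + 1.21e+06| = |1.1616e+06 + j1.5488e+05| = 1.172e+06
|L(j220)| = 1.21e+06 / 1.172e+06 = 1.0325
20 log₁₀(1.0325) = 0.28 dB
∠[(j220)² + 704(j220) + 1.21e+06] = ∠[1.1616e+06 + j1.5488e+05] = 7.59°
∠L(j220) = −7.59° = -7.59°

|L| = 0.3 dB, ∠L = -7.6°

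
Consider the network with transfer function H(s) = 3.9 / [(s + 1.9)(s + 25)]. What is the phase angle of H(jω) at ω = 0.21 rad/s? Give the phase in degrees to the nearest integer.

-7 deg

∠(j0.21 + 1.9) = arctan(0.21/1.9) = 6.31°
∠(j0.21 + 25) = arctan(0.21/25) = 0.48°
∠H(j0.21) = − (6.31° + 0.48°) = -6.79°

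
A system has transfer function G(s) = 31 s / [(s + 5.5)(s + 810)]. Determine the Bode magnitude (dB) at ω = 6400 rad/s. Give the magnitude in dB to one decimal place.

-46.4 dB

|j6400| = 6400
|j6400 + 5.5| = √(6400² + 5.5²) = 6400
|j6400 + 810| = √(6400² + 810²) = 6451
|G(j6400)| = 31 × 6400 / (6400 × 6451) = 0.0048054
20 log₁₀(0.0048054) = -46.37 dB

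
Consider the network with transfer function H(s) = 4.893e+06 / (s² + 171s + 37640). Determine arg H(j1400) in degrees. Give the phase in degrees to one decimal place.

-172.9°

∠[(j1400)² + 171(j1400) + 37640] = ∠[-1.9224e+06 + j2.394e+05] = 172.90°
∠H(j1400) = −172.90° = -172.90°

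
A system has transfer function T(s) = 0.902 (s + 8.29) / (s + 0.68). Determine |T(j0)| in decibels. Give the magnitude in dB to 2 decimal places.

T(0) = 0.902 × 8.29 / 0.68 = 10.996
20 log₁₀(10.996) = 20.825 dB

20.83 dB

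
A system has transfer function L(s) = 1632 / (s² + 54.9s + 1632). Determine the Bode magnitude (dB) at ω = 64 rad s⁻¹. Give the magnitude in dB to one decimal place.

|(j64)² + 54.9(j64) + 1632| = |-2464 + j3513.6| = 4291
|L(j64)| = 1632 / 4291 = 0.38029
20 log₁₀(0.38029) = -8.40 dB

-8.4 dB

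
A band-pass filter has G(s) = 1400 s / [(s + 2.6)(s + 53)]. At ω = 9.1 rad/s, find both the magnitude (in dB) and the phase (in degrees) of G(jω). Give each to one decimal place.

|j9.1| = 9.1
|j9.1 + 2.6| = √(9.1² + 2.6²) = 9.464
|j9.1 + 53| = √(9.1² + 53²) = 53.78
|G(j9.1)| = 1400 × 9.1 / (9.464 × 53.78) = 25.032
20 log₁₀(25.032) = 27.97 dB
∠(j9.1) = 90.00°
∠(j9.1 + 2.6) = arctan(9.1/2.6) = 74.05°
∠(j9.1 + 53) = arctan(9.1/53) = 9.74°
∠G(j9.1) = 90.00° − (74.05° + 9.74°) = 6.20°

|G| = 28.0 dB, ∠G = 6.2 deg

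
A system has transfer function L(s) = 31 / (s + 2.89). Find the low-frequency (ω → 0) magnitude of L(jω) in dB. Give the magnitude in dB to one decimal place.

20.6 dB

L(0) = 31 / 2.89 = 10.727
20 log₁₀(10.727) = 20.61 dB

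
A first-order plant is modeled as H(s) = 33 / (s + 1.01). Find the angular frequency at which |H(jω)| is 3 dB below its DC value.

1.01 rad s⁻¹

For a single-pole low-pass, the −3 dB point is at the pole: ω = 1.01 rad s⁻¹.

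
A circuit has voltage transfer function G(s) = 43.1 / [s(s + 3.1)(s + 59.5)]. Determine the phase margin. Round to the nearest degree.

Gain crossover: |G(jω)| = 1 at ω ≈ 0.233 rad/s.
∠G(j0.233) = −90° − arctan(0.233/3.1) − arctan(0.233/59.5) ≈ -94.52°
PM = 180° + (-94.52°) = 85.48°

85 deg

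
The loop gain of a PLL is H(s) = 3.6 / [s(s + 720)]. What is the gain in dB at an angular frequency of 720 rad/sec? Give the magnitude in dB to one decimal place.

|j720 + 720| = √(720² + 720²) = 1018
|j720| = 720
|H(j720)| = 3.6 / (1018 × 720) = 4.9105e-06
20 log₁₀(4.9105e-06) = -106.18 dB

-106.2 dB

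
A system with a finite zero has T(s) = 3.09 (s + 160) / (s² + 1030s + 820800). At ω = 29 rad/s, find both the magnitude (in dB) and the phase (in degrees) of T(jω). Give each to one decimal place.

|j29 + 160| = √(29² + 160²) = 162.6
|(j29)² + 1030(j29) + 820800| = |8.1996e+05 + j29870| = 8.205e+05
|T(j29)| = 3.09 × 162.6 / 8.205e+05 = 0.00061237
20 log₁₀(0.00061237) = -64.26 dB
∠(j29 + 160) = arctan(29/160) = 10.27°
∠[(j29)² + 1030(j29) + 820800] = ∠[8.1996e+05 + j29870] = 2.09°
∠T(j29) = 10.27° − 2.09° = 8.19°

|T| = -64.3 dB, ∠T = 8.2°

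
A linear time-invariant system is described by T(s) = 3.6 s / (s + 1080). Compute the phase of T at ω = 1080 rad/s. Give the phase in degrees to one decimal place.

∠(j1080) = 90.00°
∠(j1080 + 1080) = arctan(1080/1080) = 45.00°
∠T(j1080) = 90.00° − 45.00° = 45.00°

45.0°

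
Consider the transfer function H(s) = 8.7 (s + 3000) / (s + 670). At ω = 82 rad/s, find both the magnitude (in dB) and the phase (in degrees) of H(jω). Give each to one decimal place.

|H| = 31.7 dB, ∠H = -5.4°

|j82 + 3000| = √(82² + 3000²) = 3001
|j82 + 670| = √(82² + 670²) = 675
|H(j82)| = 8.7 × 3001 / 675 = 38.681
20 log₁₀(38.681) = 31.75 dB
∠(j82 + 3000) = arctan(82/3000) = 1.57°
∠(j82 + 670) = arctan(82/670) = 6.98°
∠H(j82) = 1.57° − 6.98° = -5.41°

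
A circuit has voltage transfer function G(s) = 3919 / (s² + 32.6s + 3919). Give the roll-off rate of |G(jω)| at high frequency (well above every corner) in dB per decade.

-40 dB/decade

With 0 zeros and 2 poles, the high-frequency asymptotic slope is 20 × (0 − 2) = -40 dB/decade.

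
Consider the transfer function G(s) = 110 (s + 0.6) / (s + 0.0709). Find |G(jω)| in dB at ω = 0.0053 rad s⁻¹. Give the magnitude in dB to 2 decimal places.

59.35 dB

|j0.0053 + 0.6| = √(0.0053² + 0.6²) = 0.6
|j0.0053 + 0.0709| = √(0.0053² + 0.0709²) = 0.0711
|G(j0.0053)| = 110 × 0.6 / 0.0711 = 928.33
20 log₁₀(928.33) = 59.354 dB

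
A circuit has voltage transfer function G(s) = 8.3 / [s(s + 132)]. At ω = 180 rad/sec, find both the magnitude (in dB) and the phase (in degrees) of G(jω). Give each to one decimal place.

|G| = -73.7 dB, ∠G = -143.7°

|j180 + 132| = √(180² + 132²) = 223.2
|j180| = 180
|G(j180)| = 8.3 / (223.2 × 180) = 0.00020658
20 log₁₀(0.00020658) = -73.70 dB
∠(j180 + 132) = arctan(180/132) = 53.75°
∠(j180) = 90.00°
∠G(j180) = − (53.75° + 90.00°) = -143.75°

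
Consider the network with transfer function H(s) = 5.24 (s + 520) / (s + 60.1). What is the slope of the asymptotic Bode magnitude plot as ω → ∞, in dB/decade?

With 1 zero and 1 pole, the high-frequency asymptotic slope is 20 × (1 − 1) = 0 dB/decade.

0 dB/decade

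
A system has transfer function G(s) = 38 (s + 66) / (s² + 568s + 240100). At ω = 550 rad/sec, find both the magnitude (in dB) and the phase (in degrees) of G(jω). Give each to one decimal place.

|G| = -23.6 dB, ∠G = -18.1 deg

|j550 + 66| = √(550² + 66²) = 553.9
|(j550)² + 568(j550) + 240100| = |-62400 + j3.124e+05| = 3.186e+05
|G(j550)| = 38 × 553.9 / 3.186e+05 = 0.066076
20 log₁₀(0.066076) = -23.60 dB
∠(j550 + 66) = arctan(550/66) = 83.16°
∠[(j550)² + 568(j550) + 240100] = ∠[-62400 + j3.124e+05] = 101.30°
∠G(j550) = 83.16° − 101.30° = -18.14°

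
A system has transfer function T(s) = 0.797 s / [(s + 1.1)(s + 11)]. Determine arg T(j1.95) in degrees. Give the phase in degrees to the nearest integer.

19 deg

∠(j1.95) = 90.00°
∠(j1.95 + 1.1) = arctan(1.95/1.1) = 60.57°
∠(j1.95 + 11) = arctan(1.95/11) = 10.05°
∠T(j1.95) = 90.00° − (60.57° + 10.05°) = 19.37°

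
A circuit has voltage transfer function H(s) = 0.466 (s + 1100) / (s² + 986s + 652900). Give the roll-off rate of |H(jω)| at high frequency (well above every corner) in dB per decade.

-20 dB/decade

With 1 zero and 2 poles, the high-frequency asymptotic slope is 20 × (1 − 2) = -20 dB/decade.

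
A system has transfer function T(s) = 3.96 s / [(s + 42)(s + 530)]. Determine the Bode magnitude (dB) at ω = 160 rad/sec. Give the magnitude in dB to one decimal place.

|j160| = 160
|j160 + 42| = √(160² + 42²) = 165.4
|j160 + 530| = √(160² + 530²) = 553.6
|T(j160)| = 3.96 × 160 / (165.4 × 553.6) = 0.0069185
20 log₁₀(0.0069185) = -43.20 dB

-43.2 dB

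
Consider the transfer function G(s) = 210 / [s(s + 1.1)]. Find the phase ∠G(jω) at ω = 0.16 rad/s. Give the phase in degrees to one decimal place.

∠(j0.16 + 1.1) = arctan(0.16/1.1) = 8.28°
∠(j0.16) = 90.00°
∠G(j0.16) = − (8.28° + 90.00°) = -98.28°

-98.3°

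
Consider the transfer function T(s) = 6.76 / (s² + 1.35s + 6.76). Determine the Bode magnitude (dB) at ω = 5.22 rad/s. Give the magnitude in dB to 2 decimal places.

-10.12 dB

|(j5.22)² + 1.35(j5.22) + 6.76| = |-20.488 + j7.047| = 21.67
|T(j5.22)| = 6.76 / 21.67 = 0.312
20 log₁₀(0.312) = -10.117 dB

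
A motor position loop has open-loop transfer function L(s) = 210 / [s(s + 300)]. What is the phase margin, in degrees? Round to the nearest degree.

Gain crossover: |L(jω)| = 1 at ω ≈ 0.7 rad/sec.
∠L(j0.7) = −90° − arctan(0.7/300) ≈ -90.13°
PM = 180° + (-90.13°) = 89.87°

90°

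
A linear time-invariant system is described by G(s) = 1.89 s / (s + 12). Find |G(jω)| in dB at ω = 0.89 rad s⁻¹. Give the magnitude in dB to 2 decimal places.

-17.09 dB

|j0.89| = 0.89
|j0.89 + 12| = √(0.89² + 12²) = 12.03
|G(j0.89)| = 1.89 × 0.89 / 12.03 = 0.13979
20 log₁₀(0.13979) = -17.090 dB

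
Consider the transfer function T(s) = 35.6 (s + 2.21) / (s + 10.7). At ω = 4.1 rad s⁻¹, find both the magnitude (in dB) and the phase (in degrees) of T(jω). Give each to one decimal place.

|j4.1 + 2.21| = √(4.1² + 2.21²) = 4.658
|j4.1 + 10.7| = √(4.1² + 10.7²) = 11.46
|T(j4.1)| = 35.6 × 4.658 / 11.46 = 14.471
20 log₁₀(14.471) = 23.21 dB
∠(j4.1 + 2.21) = arctan(4.1/2.21) = 61.67°
∠(j4.1 + 10.7) = arctan(4.1/10.7) = 20.97°
∠T(j4.1) = 61.67° − 20.97° = 40.71°

|T| = 23.2 dB, ∠T = 40.7 deg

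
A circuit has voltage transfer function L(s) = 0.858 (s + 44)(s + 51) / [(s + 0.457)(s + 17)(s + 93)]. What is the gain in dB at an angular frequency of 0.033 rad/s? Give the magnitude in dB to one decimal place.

8.5 dB

|j0.033 + 44| = √(0.033² + 44²) = 44
|j0.033 + 51| = √(0.033² + 51²) = 51
|j0.033 + 0.457| = √(0.033² + 0.457²) = 0.4582
|j0.033 + 17| = √(0.033² + 17²) = 17
|j0.033 + 93| = √(0.033² + 93²) = 93
|L(j0.033)| = 0.858 × 44 × 51 / (0.4582 × 17 × 93) = 2.6579
20 log₁₀(2.6579) = 8.49 dB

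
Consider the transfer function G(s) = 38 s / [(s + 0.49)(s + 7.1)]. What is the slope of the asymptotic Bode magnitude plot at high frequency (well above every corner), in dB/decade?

With 1 zero and 2 poles, the high-frequency asymptotic slope is 20 × (1 − 2) = -20 dB/decade.

-20 dB/decade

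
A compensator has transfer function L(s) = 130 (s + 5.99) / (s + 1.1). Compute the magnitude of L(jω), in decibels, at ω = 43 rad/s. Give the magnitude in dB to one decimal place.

42.4 dB

|j43 + 5.99| = √(43² + 5.99²) = 43.42
|j43 + 1.1| = √(43² + 1.1²) = 43.01
|L(j43)| = 130 × 43.42 / 43.01 = 131.21
20 log₁₀(131.21) = 42.36 dB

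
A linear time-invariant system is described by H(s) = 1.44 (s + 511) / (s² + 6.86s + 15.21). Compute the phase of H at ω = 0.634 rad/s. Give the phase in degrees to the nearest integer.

-16°

∠(j0.634 + 511) = arctan(0.634/511) = 0.07°
∠[(j0.634)² + 6.86(j0.634) + 15.21] = ∠[14.808 + j4.3492] = 16.37°
∠H(j0.634) = 0.07° − 16.37° = -16.30°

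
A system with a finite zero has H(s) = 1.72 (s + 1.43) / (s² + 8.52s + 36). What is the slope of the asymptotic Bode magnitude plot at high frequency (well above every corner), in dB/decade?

-20 dB/decade

With 1 zero and 2 poles, the high-frequency asymptotic slope is 20 × (1 − 2) = -20 dB/decade.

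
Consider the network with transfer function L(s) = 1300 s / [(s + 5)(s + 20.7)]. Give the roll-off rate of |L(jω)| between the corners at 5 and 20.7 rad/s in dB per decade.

0 dB/decade

In this band the factors already past their corner are: 1 differentiator zero, pole at 5; net slope = 0 dB/decade.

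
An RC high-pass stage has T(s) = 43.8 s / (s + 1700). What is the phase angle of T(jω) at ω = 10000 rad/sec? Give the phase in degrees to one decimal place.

∠(j10000) = 90.00°
∠(j10000 + 1700) = arctan(10000/1700) = 80.35°
∠T(j10000) = 90.00° − 80.35° = 9.65°

9.6°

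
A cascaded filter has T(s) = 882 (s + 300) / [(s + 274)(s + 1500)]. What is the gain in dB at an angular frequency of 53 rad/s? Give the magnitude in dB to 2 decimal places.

|j53 + 300| = √(53² + 300²) = 304.6
|j53 + 274| = √(53² + 274²) = 279.1
|j53 + 1500| = √(53² + 1500²) = 1501
|T(j53)| = 882 × 304.6 / (279.1 × 1501) = 0.64147
20 log₁₀(0.64147) = -3.857 dB

-3.86 dB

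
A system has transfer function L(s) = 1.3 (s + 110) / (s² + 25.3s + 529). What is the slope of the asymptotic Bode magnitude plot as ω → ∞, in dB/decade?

-20 dB/decade

With 1 zero and 2 poles, the high-frequency asymptotic slope is 20 × (1 − 2) = -20 dB/decade.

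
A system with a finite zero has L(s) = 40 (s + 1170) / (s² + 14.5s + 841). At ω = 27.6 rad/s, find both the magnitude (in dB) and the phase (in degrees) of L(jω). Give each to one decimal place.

|L| = 41.2 dB, ∠L = -77.4°

|j27.6 + 1170| = √(27.6² + 1170²) = 1170
|(j27.6)² + 14.5(j27.6) + 841| = |79.24 + j400.2| = 408
|L(j27.6)| = 40 × 1170 / 408 = 114.75
20 log₁₀(114.75) = 41.19 dB
∠(j27.6 + 1170) = arctan(27.6/1170) = 1.35°
∠[(j27.6)² + 14.5(j27.6) + 841] = ∠[79.24 + j400.2] = 78.80°
∠L(j27.6) = 1.35° − 78.80° = -77.45°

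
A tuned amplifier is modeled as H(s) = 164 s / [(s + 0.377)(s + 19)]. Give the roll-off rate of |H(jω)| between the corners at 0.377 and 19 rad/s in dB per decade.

0 dB/decade

In this band the factors already past their corner are: 1 differentiator zero, pole at 0.377; net slope = 0 dB/decade.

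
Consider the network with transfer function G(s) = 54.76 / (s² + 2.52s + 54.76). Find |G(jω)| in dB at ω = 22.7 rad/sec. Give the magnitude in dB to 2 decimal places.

|(j22.7)² + 2.52(j22.7) + 54.76| = |-460.53 + j57.204| = 464.1
|G(j22.7)| = 54.76 / 464.1 = 0.118
20 log₁₀(0.118) = -18.562 dB

-18.56 dB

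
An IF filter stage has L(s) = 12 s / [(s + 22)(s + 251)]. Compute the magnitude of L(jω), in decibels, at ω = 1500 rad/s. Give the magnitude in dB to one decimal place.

-42.1 dB

|j1500| = 1500
|j1500 + 22| = √(1500² + 22²) = 1500
|j1500 + 251| = √(1500² + 251²) = 1521
|L(j1500)| = 12 × 1500 / (1500 × 1521) = 0.0078894
20 log₁₀(0.0078894) = -42.06 dB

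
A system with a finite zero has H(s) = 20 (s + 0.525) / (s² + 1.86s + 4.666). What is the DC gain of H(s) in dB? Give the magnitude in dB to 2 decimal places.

H(0) = 20 × 0.525 / 4.666 = 2.2503
20 log₁₀(2.2503) = 7.045 dB

7.04 dB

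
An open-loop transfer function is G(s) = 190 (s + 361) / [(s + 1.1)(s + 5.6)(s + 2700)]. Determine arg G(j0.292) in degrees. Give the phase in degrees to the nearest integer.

-18°

∠(j0.292 + 361) = arctan(0.292/361) = 0.05°
∠(j0.292 + 1.1) = arctan(0.292/1.1) = 14.87°
∠(j0.292 + 5.6) = arctan(0.292/5.6) = 2.98°
∠(j0.292 + 2700) = arctan(0.292/2700) = 0.01°
∠G(j0.292) = 0.05° − (14.87° + 2.98° + 0.01°) = -17.81°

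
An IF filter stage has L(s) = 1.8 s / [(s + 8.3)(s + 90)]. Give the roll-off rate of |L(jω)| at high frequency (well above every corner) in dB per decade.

-20 dB/decade

With 1 zero and 2 poles, the high-frequency asymptotic slope is 20 × (1 − 2) = -20 dB/decade.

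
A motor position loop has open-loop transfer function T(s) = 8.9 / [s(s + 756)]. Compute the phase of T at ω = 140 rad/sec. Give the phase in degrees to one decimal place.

∠(j140 + 756) = arctan(140/756) = 10.49°
∠(j140) = 90.00°
∠T(j140) = − (10.49° + 90.00°) = -100.49°

-100.5°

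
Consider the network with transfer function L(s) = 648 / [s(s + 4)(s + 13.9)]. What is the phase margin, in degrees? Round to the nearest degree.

11°

Gain crossover: |L(jω)| = 1 at ω ≈ 5.96 rad/sec.
∠L(j5.96) = −90° − arctan(5.96/4) − arctan(5.96/13.9) ≈ -169.38°
PM = 180° + (-169.38°) = 10.62°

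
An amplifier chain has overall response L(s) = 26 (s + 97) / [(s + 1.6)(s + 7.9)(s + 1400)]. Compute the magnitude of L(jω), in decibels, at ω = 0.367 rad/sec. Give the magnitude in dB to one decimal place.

-17.2 dB

|j0.367 + 97| = √(0.367² + 97²) = 97
|j0.367 + 1.6| = √(0.367² + 1.6²) = 1.642
|j0.367 + 7.9| = √(0.367² + 7.9²) = 7.909
|j0.367 + 1400| = √(0.367² + 1400²) = 1400
|L(j0.367)| = 26 × 97 / (1.642 × 7.909 × 1400) = 0.13876
20 log₁₀(0.13876) = -17.15 dB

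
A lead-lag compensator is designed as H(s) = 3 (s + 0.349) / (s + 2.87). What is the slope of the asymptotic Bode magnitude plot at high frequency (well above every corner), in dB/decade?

0 dB/decade

With 1 zero and 1 pole, the high-frequency asymptotic slope is 20 × (1 − 1) = 0 dB/decade.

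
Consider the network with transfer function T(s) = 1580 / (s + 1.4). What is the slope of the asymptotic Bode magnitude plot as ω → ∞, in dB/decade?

With 0 zeros and 1 pole, the high-frequency asymptotic slope is 20 × (0 − 1) = -20 dB/decade.

-20 dB/decade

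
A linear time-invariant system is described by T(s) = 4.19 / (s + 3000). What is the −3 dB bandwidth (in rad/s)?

3000 rad/s

For a single-pole low-pass, the −3 dB point is at the pole: ω = 3000 rad/s.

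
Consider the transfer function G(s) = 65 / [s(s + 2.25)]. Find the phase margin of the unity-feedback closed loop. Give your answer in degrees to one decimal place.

15.9°

Gain crossover: |G(jω)| = 1 at ω ≈ 7.91 rad s⁻¹.
∠G(j7.91) = −90° − arctan(7.91/2.25) ≈ -164.12°
PM = 180° + (-164.12°) = 15.88°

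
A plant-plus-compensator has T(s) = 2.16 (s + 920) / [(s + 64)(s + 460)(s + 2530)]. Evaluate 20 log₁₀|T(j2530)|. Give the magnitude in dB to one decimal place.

|j2530 + 920| = √(2530² + 920²) = 2692
|j2530 + 64| = √(2530² + 64²) = 2531
|j2530 + 460| = √(2530² + 460²) = 2571
|j2530 + 2530| = √(2530² + 2530²) = 3578
|T(j2530)| = 2.16 × 2692 / (2531 × 2571 × 3578) = 2.4973e-07
20 log₁₀(2.4973e-07) = -132.05 dB

-132.1 dB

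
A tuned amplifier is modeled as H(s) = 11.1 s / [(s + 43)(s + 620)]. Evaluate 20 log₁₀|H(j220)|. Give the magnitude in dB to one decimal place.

-35.6 dB

|j220| = 220
|j220 + 43| = √(220² + 43²) = 224.2
|j220 + 620| = √(220² + 620²) = 657.9
|H(j220)| = 11.1 × 220 / (224.2 × 657.9) = 0.016559
20 log₁₀(0.016559) = -35.62 dB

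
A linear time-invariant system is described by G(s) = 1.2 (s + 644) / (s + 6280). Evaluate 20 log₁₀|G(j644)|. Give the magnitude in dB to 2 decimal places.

|j644 + 644| = √(644² + 644²) = 910.8
|j644 + 6280| = √(644² + 6280²) = 6313
|G(j644)| = 1.2 × 910.8 / 6313 = 0.17312
20 log₁₀(0.17312) = -15.233 dB

-15.23 dB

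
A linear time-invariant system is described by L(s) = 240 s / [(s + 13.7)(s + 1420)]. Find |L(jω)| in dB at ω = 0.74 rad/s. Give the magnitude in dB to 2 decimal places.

|j0.74| = 0.74
|j0.74 + 13.7| = √(0.74² + 13.7²) = 13.72
|j0.74 + 1420| = √(0.74² + 1420²) = 1420
|L(j0.74)| = 240 × 0.74 / (13.72 × 1420) = 0.0091159
20 log₁₀(0.0091159) = -40.804 dB

-40.80 dB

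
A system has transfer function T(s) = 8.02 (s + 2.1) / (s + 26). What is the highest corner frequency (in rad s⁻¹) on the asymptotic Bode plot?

Break frequencies occur at each pole and zero magnitude: 2.1 rad s⁻¹, 26 rad s⁻¹.
The highest is 26 rad s⁻¹.

26 rad s⁻¹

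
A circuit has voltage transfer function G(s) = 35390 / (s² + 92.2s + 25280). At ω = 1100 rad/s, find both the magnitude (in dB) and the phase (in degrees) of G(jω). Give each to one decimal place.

|(j1100)² + 92.2(j1100) + 25280| = |-1.1847e+06 + j1.0142e+05| = 1.189e+06
|G(j1100)| = 35390 / 1.189e+06 = 0.029763
20 log₁₀(0.029763) = -30.53 dB
∠[(j1100)² + 92.2(j1100) + 25280] = ∠[-1.1847e+06 + j1.0142e+05] = 175.11°
∠G(j1100) = −175.11° = -175.11°

|G| = -30.5 dB, ∠G = -175.1°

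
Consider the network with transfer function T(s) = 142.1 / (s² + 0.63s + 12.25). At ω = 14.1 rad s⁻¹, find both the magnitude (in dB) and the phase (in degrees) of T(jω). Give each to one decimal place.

|T| = -2.4 dB, ∠T = -177.3°

|(j14.1)² + 0.63(j14.1) + 12.25| = |-186.56 + j8.883| = 186.8
|T(j14.1)| = 142.1 / 186.8 = 0.76082
20 log₁₀(0.76082) = -2.37 dB
∠[(j14.1)² + 0.63(j14.1) + 12.25] = ∠[-186.56 + j8.883] = 177.27°
∠T(j14.1) = −177.27° = -177.27°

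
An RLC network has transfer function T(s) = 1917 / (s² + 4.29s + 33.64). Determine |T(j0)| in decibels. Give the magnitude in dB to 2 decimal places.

35.12 dB

T(0) = 1917 / 33.64 = 56.986
20 log₁₀(56.986) = 35.115 dB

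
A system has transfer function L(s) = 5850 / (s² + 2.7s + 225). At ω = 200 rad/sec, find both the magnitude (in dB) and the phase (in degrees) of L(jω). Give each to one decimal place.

|(j200)² + 2.7(j200) + 225| = |-39775 + j540| = 3.978e+04
|L(j200)| = 5850 / 3.978e+04 = 0.14706
20 log₁₀(0.14706) = -16.65 dB
∠[(j200)² + 2.7(j200) + 225] = ∠[-39775 + j540] = 179.22°
∠L(j200) = −179.22° = -179.22°

|L| = -16.6 dB, ∠L = -179.2 deg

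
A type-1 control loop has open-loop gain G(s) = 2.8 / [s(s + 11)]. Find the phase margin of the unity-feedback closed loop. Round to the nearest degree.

Gain crossover: |G(jω)| = 1 at ω ≈ 0.254 rad s⁻¹.
∠G(j0.254) = −90° − arctan(0.254/11) ≈ -91.33°
PM = 180° + (-91.33°) = 88.67°

89 deg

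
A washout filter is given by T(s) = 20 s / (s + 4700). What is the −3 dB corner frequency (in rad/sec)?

For a single-pole high-pass, the −3 dB point is at the pole: ω = 4700 rad/sec.

4700 rad/sec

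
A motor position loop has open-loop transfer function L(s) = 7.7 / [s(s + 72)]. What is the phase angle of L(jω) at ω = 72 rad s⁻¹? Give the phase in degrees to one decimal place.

-135.0 deg

∠(j72 + 72) = arctan(72/72) = 45.00°
∠(j72) = 90.00°
∠L(j72) = − (45.00° + 90.00°) = -135.00°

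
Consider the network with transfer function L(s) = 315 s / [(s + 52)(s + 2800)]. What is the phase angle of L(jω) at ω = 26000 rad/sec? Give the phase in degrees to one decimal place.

-83.7°

∠(j26000) = 90.00°
∠(j26000 + 52) = arctan(26000/52) = 89.89°
∠(j26000 + 2800) = arctan(26000/2800) = 83.85°
∠L(j26000) = 90.00° − (89.89° + 83.85°) = -83.74°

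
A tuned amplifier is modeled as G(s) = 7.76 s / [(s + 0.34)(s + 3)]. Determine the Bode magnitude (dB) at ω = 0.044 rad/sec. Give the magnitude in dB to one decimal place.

|j0.044| = 0.044
|j0.044 + 0.34| = √(0.044² + 0.34²) = 0.3428
|j0.044 + 3| = √(0.044² + 3²) = 3
|G(j0.044)| = 7.76 × 0.044 / (0.3428 × 3) = 0.33194
20 log₁₀(0.33194) = -9.58 dB

-9.6 dB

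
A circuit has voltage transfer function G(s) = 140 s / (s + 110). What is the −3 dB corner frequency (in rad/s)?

For a single-pole high-pass, the −3 dB point is at the pole: ω = 110 rad/s.

110 rad/s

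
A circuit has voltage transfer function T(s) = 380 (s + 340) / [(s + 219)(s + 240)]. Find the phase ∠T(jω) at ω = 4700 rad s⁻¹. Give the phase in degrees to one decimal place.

-88.5 deg

∠(j4700 + 340) = arctan(4700/340) = 85.86°
∠(j4700 + 219) = arctan(4700/219) = 87.33°
∠(j4700 + 240) = arctan(4700/240) = 87.08°
∠T(j4700) = 85.86° − (87.33° + 87.08°) = -88.55°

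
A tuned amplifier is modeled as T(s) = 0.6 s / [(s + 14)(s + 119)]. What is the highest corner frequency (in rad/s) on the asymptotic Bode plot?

Break frequencies occur at each pole and zero magnitude: 14 rad/s, 119 rad/s.
The highest is 119 rad/s.

119 rad/s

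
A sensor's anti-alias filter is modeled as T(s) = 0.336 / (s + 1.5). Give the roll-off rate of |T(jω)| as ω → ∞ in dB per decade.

With 0 zeros and 1 pole, the high-frequency asymptotic slope is 20 × (0 − 1) = -20 dB/decade.

-20 dB/decade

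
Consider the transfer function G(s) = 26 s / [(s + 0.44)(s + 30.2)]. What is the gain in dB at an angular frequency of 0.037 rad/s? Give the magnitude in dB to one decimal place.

|j0.037| = 0.037
|j0.037 + 0.44| = √(0.037² + 0.44²) = 0.4416
|j0.037 + 30.2| = √(0.037² + 30.2²) = 30.2
|G(j0.037)| = 26 × 0.037 / (0.4416 × 30.2) = 0.072141
20 log₁₀(0.072141) = -22.84 dB

-22.8 dB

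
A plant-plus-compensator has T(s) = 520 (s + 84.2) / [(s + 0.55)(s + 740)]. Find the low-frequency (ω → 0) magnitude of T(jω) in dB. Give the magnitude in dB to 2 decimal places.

T(0) = 520 × 84.2 / (0.55 × 740) = 107.58
20 log₁₀(107.58) = 40.634 dB

40.63 dB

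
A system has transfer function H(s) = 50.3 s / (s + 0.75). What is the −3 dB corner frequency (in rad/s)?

0.75 rad/s

For a single-pole high-pass, the −3 dB point is at the pole: ω = 0.75 rad/s.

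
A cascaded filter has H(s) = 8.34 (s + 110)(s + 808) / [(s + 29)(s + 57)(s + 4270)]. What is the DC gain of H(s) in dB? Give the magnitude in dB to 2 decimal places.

-19.57 dB

H(0) = 8.34 × 110 × 808 / (29 × 57 × 4270) = 0.10502
20 log₁₀(0.10502) = -19.575 dB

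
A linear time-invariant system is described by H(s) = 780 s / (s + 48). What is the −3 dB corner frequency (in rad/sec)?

48 rad/sec

For a single-pole high-pass, the −3 dB point is at the pole: ω = 48 rad/sec.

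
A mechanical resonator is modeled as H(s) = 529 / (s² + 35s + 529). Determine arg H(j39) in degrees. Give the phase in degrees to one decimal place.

∠[(j39)² + 35(j39) + 529] = ∠[-992 + j1365] = 126.01°
∠H(j39) = −126.01° = -126.01°

-126.0 deg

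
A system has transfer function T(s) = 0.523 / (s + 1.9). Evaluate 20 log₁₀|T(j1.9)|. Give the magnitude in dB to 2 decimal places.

|j1.9 + 1.9| = √(1.9² + 1.9²) = 2.687
|T(j1.9)| = 0.523 / 2.687 = 0.19464
20 log₁₀(0.19464) = -14.215 dB

-14.22 dB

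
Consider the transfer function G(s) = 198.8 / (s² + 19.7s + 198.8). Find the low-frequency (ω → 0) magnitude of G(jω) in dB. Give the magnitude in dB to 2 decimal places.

0.00 dB

G(0) = 198.8 / 198.8 = 1
20 log₁₀(1) = 0.000 dB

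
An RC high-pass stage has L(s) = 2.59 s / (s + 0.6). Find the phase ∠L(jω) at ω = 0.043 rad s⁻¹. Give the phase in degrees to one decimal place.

85.9°

∠(j0.043) = 90.00°
∠(j0.043 + 0.6) = arctan(0.043/0.6) = 4.10°
∠L(j0.043) = 90.00° − 4.10° = 85.90°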